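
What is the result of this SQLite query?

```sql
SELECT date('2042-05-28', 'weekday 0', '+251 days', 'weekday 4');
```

`weekday 0` advances to the next Sunday; 2042-05-28 is a Wednesday, so it moves forward to 2042-06-01.
Applying '+251 days' to 2042-06-01: counting 251 days forward gives 2043-02-07.
`weekday 4` advances to the next Thursday; 2043-02-07 is a Saturday, so it moves forward to 2043-02-12.

2043-02-12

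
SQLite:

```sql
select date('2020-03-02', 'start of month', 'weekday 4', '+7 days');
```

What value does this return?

`start of month` rewinds 2020-03-02 to 2020-03-01.
`weekday 4` advances to the next Thursday; 2020-03-01 is a Sunday, so it moves forward to 2020-03-05.
Advancing 7 more days within March lands on 2020-03-12.

2020-03-12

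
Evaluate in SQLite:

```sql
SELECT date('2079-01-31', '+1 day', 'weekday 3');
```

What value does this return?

January 2079 has 31 days; 0 remain after the 31st, so 1 days reach 2079-02-01.
`weekday 3` advances to the next Wednesday; 2079-02-01 is already a Wednesday, so it stays at 2079-02-01.

2079-02-01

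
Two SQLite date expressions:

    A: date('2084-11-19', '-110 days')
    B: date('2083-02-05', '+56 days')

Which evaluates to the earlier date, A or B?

A = 2084-08-01.
B = 2083-04-02.
B is earlier.

B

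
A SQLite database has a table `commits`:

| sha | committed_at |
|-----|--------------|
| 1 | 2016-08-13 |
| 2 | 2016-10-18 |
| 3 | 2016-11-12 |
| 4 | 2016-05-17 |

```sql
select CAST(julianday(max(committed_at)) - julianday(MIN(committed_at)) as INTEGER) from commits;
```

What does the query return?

179

MIN = 2016-05-17, MAX = 2016-11-12.
14 days remain in May 2016 after the 17th (31 − 17).
June 2016: 30 days.
July 2016: 31 days.
August 2016: 31 days.
September 2016: 30 days.
October 2016: 31 days.
Then 12 days into November 2016.
Total: 14 + 30 + 31 + 31 + 30 + 31 + 12 = 179.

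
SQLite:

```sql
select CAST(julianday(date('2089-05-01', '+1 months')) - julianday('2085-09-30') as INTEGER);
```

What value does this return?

Adding +1 month to 2089-05-01 gives 2089-06-01.
0 days remain in September 2085 after the 30th (30 − 30).
Full months from October 2085 through May 2089 contribute their day counts.
Then 1 day into June 2089.
Total: 0 + 31 + 30 + 31 + 31 + 28 + 31 + 30 + 31 + 30 + 31 + 31 + 30 + 31 + 30 + 31 + 31 + 28 + 31 + 30 + 31 + 30 + 31 + 31 + 30 + 31 + 30 + 31 + 31 + 29 + 31 + 30 + 31 + 30 + 31 + 31 + 30 + 31 + 30 + 31 + 31 + 28 + 31 + 30 + 31 + 1 = 1340.

1340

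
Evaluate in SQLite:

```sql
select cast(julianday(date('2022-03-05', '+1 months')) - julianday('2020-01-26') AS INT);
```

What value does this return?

Adding +1 month to 2022-03-05 gives 2022-04-05.
5 days remain in January 2020 after the 26th (31 − 26).
Full months from February 2020 through March 2022 contribute their day counts.
Then 5 days into April 2022.
Total: 5 + 29 + 31 + 30 + 31 + 30 + 31 + 31 + 30 + 31 + 30 + 31 + 31 + 28 + 31 + 30 + 31 + 30 + 31 + 31 + 30 + 31 + 30 + 31 + 31 + 28 + 31 + 5 = 800.

800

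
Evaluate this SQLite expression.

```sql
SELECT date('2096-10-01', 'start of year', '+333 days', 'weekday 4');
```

`start of year` rewinds 2096-10-01 to 2096-01-01.
Applying '+333 days' to 2096-01-01: counting 333 days forward gives 2096-11-29.
`weekday 4` advances to the next Thursday; 2096-11-29 is already a Thursday, so it stays at 2096-11-29.

2096-11-29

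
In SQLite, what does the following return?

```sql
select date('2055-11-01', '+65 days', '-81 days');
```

Applying '+65 days' to 2055-11-01: counting 65 days forward gives 2056-01-05.
Applying '-81 days' to 2056-01-05: counting 81 days back gives 2055-10-16.

2055-10-16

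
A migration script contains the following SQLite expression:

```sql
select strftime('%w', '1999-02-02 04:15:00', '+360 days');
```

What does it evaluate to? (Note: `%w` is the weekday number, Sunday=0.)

5

First apply '+360 days': 1999-02-02 04:15:00 → 2000-01-28 04:15:00.
2000-01-28 is a Friday; with Sunday=0 that is 5.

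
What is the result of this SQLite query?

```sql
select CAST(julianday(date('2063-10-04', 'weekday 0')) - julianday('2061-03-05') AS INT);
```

`weekday 0` advances to the next Sunday; 2063-10-04 is a Thursday, so it moves forward to 2063-10-07.
26 days remain in March 2061 after the 5th (31 − 5).
Full months from April 2061 through September 2063 contribute their day counts.
Then 7 days into October 2063.
Total: 26 + 30 + 31 + 30 + 31 + 31 + 30 + 31 + 30 + 31 + 31 + 28 + 31 + 30 + 31 + 30 + 31 + 31 + 30 + 31 + 30 + 31 + 31 + 28 + 31 + 30 + 31 + 30 + 31 + 31 + 30 + 7 = 946.

946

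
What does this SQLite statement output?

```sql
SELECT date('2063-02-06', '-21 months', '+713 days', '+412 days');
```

2064-06-04

Adding -21 months to 2063-02-06 gives 2061-05-06.
Applying '+713 days' to 2061-05-06: counting 713 days forward gives 2063-04-19.
Applying '+412 days' to 2063-04-19: counting 412 days forward gives 2064-06-04.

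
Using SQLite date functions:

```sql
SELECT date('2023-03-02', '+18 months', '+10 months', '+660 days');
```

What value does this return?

Adding +18 months to 2023-03-02 gives 2024-09-02.
Adding +10 months to 2024-09-02 gives 2025-07-02.
Applying '+660 days' to 2025-07-02: counting 660 days forward gives 2027-04-23.

2027-04-23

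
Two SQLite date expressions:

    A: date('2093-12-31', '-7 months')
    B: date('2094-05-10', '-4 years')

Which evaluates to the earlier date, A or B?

B

A = 2093-05-31.
B = 2090-05-10.
B is earlier.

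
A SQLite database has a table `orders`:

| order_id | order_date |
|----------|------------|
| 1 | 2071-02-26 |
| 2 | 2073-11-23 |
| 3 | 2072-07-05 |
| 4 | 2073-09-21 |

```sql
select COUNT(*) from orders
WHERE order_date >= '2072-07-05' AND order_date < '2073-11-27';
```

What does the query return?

3

Rows in [2072-07-05, 2073-11-27): 2073-11-23, 2072-07-05, 2073-09-21 → 3 rows.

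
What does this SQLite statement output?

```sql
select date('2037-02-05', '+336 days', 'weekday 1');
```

Applying '+336 days' to 2037-02-05: counting 336 days forward gives 2038-01-07.
`weekday 1` advances to the next Monday; 2038-01-07 is a Thursday, so it moves forward to 2038-01-11.

2038-01-11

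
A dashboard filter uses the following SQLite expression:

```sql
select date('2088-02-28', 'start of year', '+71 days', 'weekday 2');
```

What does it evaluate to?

`start of year` rewinds 2088-02-28 to 2088-01-01.
Applying '+71 days' to 2088-01-01: counting 71 days forward gives 2088-03-12.
`weekday 2` advances to the next Tuesday; 2088-03-12 is a Friday, so it moves forward to 2088-03-16.

2088-03-16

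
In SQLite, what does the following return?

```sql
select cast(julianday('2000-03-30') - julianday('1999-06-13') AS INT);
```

291

17 days remain in June 1999 after the 13th (30 − 13).
Full months from July 1999 through February 2000 contribute their day counts.
Then 30 days into March 2000.
Total: 17 + 31 + 31 + 30 + 31 + 30 + 31 + 31 + 29 + 30 = 291.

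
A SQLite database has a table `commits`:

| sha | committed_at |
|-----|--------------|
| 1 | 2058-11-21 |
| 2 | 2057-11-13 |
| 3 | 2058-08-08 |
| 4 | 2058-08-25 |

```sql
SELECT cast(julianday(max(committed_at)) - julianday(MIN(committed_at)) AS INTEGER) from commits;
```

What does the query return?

MIN = 2057-11-13, MAX = 2058-11-21.
17 days remain in November 2057 after the 13th (30 − 13).
Full months from December 2057 through October 2058 contribute their day counts.
Then 21 days into November 2058.
Total: 17 + 31 + 31 + 28 + 31 + 30 + 31 + 30 + 31 + 31 + 30 + 31 + 21 = 373.

373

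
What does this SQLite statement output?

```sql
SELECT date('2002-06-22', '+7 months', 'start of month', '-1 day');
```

2002-12-31

Adding +7 months to 2002-06-22 gives 2003-01-22.
`start of month` rewinds 2003-01-22 to 2003-01-01.
Going back 1 day from 2003-01-01 reaches 2002-12-31 (last day of December, 31 days).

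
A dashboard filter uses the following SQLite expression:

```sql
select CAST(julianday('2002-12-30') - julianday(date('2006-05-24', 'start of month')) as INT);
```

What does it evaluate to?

`start of month` rewinds 2006-05-24 to 2006-05-01.
1 day remains in December 2002 after the 30th (31 − 30).
Full months from January 2003 through April 2006 contribute their day counts.
Then 1 day into May 2006.
Total: 1 + 31 + 28 + 31 + 30 + 31 + 30 + 31 + 31 + 30 + 31 + 30 + 31 + 31 + 29 + 31 + 30 + 31 + 30 + 31 + 31 + 30 + 31 + 30 + 31 + 31 + 28 + 31 + 30 + 31 + 30 + 31 + 31 + 30 + 31 + 30 + 31 + 31 + 28 + 31 + 30 + 1 = 1218.
The subtraction is earlier − later, so the result is −1218 → -1218.

-1218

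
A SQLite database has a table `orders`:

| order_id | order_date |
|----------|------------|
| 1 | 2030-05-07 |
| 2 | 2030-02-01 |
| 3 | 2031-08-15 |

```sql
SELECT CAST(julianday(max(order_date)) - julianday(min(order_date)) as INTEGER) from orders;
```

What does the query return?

MIN = 2030-02-01, MAX = 2031-08-15.
27 days remain in February 2030 after the 1st (28 − 1).
Full months from March 2030 through July 2031 contribute their day counts.
Then 15 days into August 2031.
Total: 27 + 31 + 30 + 31 + 30 + 31 + 31 + 30 + 31 + 30 + 31 + 31 + 28 + 31 + 30 + 31 + 30 + 31 + 15 = 560.

560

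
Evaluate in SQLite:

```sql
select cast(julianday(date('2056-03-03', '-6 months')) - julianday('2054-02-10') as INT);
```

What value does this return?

570

Adding -6 months to 2056-03-03 gives 2055-09-03.
18 days remain in February 2054 after the 10th (28 − 10).
Full months from March 2054 through August 2055 contribute their day counts.
Then 3 days into September 2055.
Total: 18 + 31 + 30 + 31 + 30 + 31 + 31 + 30 + 31 + 30 + 31 + 31 + 28 + 31 + 30 + 31 + 30 + 31 + 31 + 3 = 570.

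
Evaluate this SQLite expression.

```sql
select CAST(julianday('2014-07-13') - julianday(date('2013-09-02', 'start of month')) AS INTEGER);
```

315

`start of month` rewinds 2013-09-02 to 2013-09-01.
29 days remain in September 2013 after the 1st (30 − 1).
Full months from October 2013 through June 2014 contribute their day counts.
Then 13 days into July 2014.
Total: 29 + 31 + 30 + 31 + 31 + 28 + 31 + 30 + 31 + 30 + 13 = 315.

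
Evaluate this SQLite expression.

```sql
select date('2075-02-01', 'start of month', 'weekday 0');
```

2075-02-03

`start of month` rewinds 2075-02-01 to 2075-02-01.
`weekday 0` advances to the next Sunday; 2075-02-01 is a Friday, so it moves forward to 2075-02-03.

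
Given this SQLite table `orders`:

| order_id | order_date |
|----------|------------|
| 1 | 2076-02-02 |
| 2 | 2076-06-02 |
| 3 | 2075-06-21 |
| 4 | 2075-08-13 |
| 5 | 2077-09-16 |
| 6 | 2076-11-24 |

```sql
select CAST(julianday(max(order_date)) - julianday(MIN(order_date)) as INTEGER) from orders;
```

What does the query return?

818

MIN = 2075-06-21, MAX = 2077-09-16.
9 days remain in June 2075 after the 21st (30 − 21).
Full months from July 2075 through August 2077 contribute their day counts.
Then 16 days into September 2077.
Total: 9 + 31 + 31 + 30 + 31 + 30 + 31 + 31 + 29 + 31 + 30 + 31 + 30 + 31 + 31 + 30 + 31 + 30 + 31 + 31 + 28 + 31 + 30 + 31 + 30 + 31 + 31 + 16 = 818.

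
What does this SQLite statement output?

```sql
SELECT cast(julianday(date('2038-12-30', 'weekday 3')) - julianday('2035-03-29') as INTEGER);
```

1378

`weekday 3` advances to the next Wednesday; 2038-12-30 is a Thursday, so it moves forward to 2039-01-05.
2 days remain in March 2035 after the 29th (31 − 29).
Full months from April 2035 through December 2038 contribute their day counts.
Then 5 days into January 2039.
Total: 2 + 30 + 31 + 30 + 31 + 31 + 30 + 31 + 30 + 31 + 31 + 29 + 31 + 30 + 31 + 30 + 31 + 31 + 30 + 31 + 30 + 31 + 31 + 28 + 31 + 30 + 31 + 30 + 31 + 31 + 30 + 31 + 30 + 31 + 31 + 28 + 31 + 30 + 31 + 30 + 31 + 31 + 30 + 31 + 30 + 31 + 5 = 1378.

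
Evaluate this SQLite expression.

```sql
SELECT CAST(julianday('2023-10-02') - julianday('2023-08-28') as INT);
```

3 days remain in August 2023 after the 28th (31 − 28).
September 2023: 30 days.
Then 2 days into October 2023.
Total: 3 + 30 + 2 = 35.

35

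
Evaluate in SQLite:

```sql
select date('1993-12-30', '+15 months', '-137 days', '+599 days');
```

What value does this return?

1996-07-04

Adding +15 months to 1993-12-30 gives 1995-03-30.
Applying '-137 days' to 1995-03-30: counting 137 days back gives 1994-11-13.
Applying '+599 days' to 1994-11-13: counting 599 days forward gives 1996-07-04.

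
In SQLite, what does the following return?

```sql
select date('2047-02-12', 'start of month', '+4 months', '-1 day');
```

`start of month` rewinds 2047-02-12 to 2047-02-01.
Adding +4 months to 2047-02-01 gives 2047-06-01.
Going back 1 day from 2047-06-01 reaches 2047-05-31 (last day of May, 31 days).

2047-05-31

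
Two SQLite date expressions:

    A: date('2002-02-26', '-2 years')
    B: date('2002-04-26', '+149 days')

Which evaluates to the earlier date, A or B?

A = 2000-02-26.
B = 2002-09-22.
A is earlier.

A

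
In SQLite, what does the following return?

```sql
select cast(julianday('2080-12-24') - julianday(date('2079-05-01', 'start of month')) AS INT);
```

`start of month` rewinds 2079-05-01 to 2079-05-01.
30 days remain in May 2079 after the 1st (31 − 1).
Full months from June 2079 through November 2080 contribute their day counts.
Then 24 days into December 2080.
Total: 30 + 30 + 31 + 31 + 30 + 31 + 30 + 31 + 31 + 29 + 31 + 30 + 31 + 30 + 31 + 31 + 30 + 31 + 30 + 24 = 603.

603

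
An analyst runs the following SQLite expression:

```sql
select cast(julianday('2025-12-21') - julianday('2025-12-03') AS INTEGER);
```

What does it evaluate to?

18

Both dates are in December 2025: 21 − 3 = 18.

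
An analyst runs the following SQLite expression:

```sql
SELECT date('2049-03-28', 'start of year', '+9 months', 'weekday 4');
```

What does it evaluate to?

2049-10-07

`start of year` rewinds 2049-03-28 to 2049-01-01.
Adding +9 months to 2049-01-01 gives 2049-10-01.
`weekday 4` advances to the next Thursday; 2049-10-01 is a Friday, so it moves forward to 2049-10-07.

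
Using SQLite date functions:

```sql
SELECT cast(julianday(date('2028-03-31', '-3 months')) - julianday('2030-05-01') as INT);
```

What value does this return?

Adding -3 months to 2028-03-31 gives 2027-12-31.
0 days remain in December 2027 after the 31st (31 − 31).
Full months from January 2028 through April 2030 contribute their day counts.
Then 1 day into May 2030.
Total: 0 + 31 + 29 + 31 + 30 + 31 + 30 + 31 + 31 + 30 + 31 + 30 + 31 + 31 + 28 + 31 + 30 + 31 + 30 + 31 + 31 + 30 + 31 + 30 + 31 + 31 + 28 + 31 + 30 + 1 = 852.
The subtraction is earlier − later, so the result is −852 → -852.

-852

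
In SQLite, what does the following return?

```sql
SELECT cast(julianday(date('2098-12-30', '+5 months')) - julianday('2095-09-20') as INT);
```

Adding +5 months to 2098-12-30 gives 2099-05-30.
10 days remain in September 2095 after the 20th (30 − 20).
Full months from October 2095 through April 2099 contribute their day counts.
Then 30 days into May 2099.
Total: 10 + 31 + 30 + 31 + 31 + 29 + 31 + 30 + 31 + 30 + 31 + 31 + 30 + 31 + 30 + 31 + 31 + 28 + 31 + 30 + 31 + 30 + 31 + 31 + 30 + 31 + 30 + 31 + 31 + 28 + 31 + 30 + 31 + 30 + 31 + 31 + 30 + 31 + 30 + 31 + 31 + 28 + 31 + 30 + 30 = 1348.

1348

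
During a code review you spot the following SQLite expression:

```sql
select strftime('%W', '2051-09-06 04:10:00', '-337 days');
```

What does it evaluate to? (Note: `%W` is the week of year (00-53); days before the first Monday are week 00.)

40

First apply '-337 days': 2051-09-06 04:10:00 → 2050-10-04 04:10:00.
2050-10-04 is a Tuesday. SQLite's %W counts Mondays since the year started; the result is 40.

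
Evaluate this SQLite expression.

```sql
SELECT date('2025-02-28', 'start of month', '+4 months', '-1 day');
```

2025-05-31

`start of month` rewinds 2025-02-28 to 2025-02-01.
Adding +4 months to 2025-02-01 gives 2025-06-01.
Going back 1 day from 2025-06-01 reaches 2025-05-31 (last day of May, 31 days).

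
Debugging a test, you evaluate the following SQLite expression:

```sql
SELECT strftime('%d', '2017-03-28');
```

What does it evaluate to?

28

`%d` extracts the 2-digit day of month: 28.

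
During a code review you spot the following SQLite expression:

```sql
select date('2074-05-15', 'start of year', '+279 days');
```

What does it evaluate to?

2074-10-07

`start of year` rewinds 2074-05-15 to 2074-01-01.
Applying '+279 days' to 2074-01-01: counting 279 days forward gives 2074-10-07.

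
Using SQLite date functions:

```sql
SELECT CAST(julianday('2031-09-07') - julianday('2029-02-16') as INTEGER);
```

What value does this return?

12 days remain in February 2029 after the 16th (28 − 16).
Full months from March 2029 through August 2031 contribute their day counts.
Then 7 days into September 2031.
Total: 12 + 31 + 30 + 31 + 30 + 31 + 31 + 30 + 31 + 30 + 31 + 31 + 28 + 31 + 30 + 31 + 30 + 31 + 31 + 30 + 31 + 30 + 31 + 31 + 28 + 31 + 30 + 31 + 30 + 31 + 31 + 7 = 933.

933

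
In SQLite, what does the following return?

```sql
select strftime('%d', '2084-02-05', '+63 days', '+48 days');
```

First apply '+63 days', '+48 days': 2084-02-05 → 2084-05-26.
`%d` extracts the 2-digit day of month: 26.

26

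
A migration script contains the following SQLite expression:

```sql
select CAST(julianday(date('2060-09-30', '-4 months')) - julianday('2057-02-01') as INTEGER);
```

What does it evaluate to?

Adding -4 months to 2060-09-30 gives 2060-05-30.
27 days remain in February 2057 after the 1st (28 − 1).
Full months from March 2057 through April 2060 contribute their day counts.
Then 30 days into May 2060.
Total: 27 + 31 + 30 + 31 + 30 + 31 + 31 + 30 + 31 + 30 + 31 + 31 + 28 + 31 + 30 + 31 + 30 + 31 + 31 + 30 + 31 + 30 + 31 + 31 + 28 + 31 + 30 + 31 + 30 + 31 + 31 + 30 + 31 + 30 + 31 + 31 + 29 + 31 + 30 + 30 = 1214.

1214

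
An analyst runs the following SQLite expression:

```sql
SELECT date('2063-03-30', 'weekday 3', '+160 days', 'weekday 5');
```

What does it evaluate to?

`weekday 3` advances to the next Wednesday; 2063-03-30 is a Friday, so it moves forward to 2063-04-04.
Applying '+160 days' to 2063-04-04: counting 160 days forward gives 2063-09-11.
`weekday 5` advances to the next Friday; 2063-09-11 is a Tuesday, so it moves forward to 2063-09-14.

2063-09-14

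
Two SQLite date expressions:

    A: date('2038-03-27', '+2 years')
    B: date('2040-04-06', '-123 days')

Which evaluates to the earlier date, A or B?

B

A = 2040-03-27.
B = 2039-12-05.
B is earlier.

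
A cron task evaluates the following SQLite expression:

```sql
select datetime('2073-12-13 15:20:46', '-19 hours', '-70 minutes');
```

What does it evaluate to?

2073-12-12 19:10:46

-19 hours from 2073-12-13 15:20:46 is 2073-12-12 20:20:46 (crosses midnight).
70 minutes = 1h 10m; -70 minutes from 2073-12-12 20:20:46 is 2073-12-12 19:10:46.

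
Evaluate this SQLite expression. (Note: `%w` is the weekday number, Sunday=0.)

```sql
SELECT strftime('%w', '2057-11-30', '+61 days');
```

First apply '+61 days': 2057-11-30 → 2058-01-30.
2058-01-30 is a Wednesday; with Sunday=0 that is 3.

3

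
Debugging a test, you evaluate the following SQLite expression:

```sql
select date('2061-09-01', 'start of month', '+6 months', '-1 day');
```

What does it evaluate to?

2062-02-28

`start of month` rewinds 2061-09-01 to 2061-09-01.
Adding +6 months to 2061-09-01 gives 2062-03-01.
Going back 1 day from 2062-03-01 reaches 2062-02-28 (last day of February, 28 days).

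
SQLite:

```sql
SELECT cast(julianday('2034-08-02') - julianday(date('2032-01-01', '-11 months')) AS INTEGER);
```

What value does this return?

Adding -11 months to 2032-01-01 gives 2031-02-01.
27 days remain in February 2031 after the 1st (28 − 1).
Full months from March 2031 through July 2034 contribute their day counts.
Then 2 days into August 2034.
Total: 27 + 31 + 30 + 31 + 30 + 31 + 31 + 30 + 31 + 30 + 31 + 31 + 29 + 31 + 30 + 31 + 30 + 31 + 31 + 30 + 31 + 30 + 31 + 31 + 28 + 31 + 30 + 31 + 30 + 31 + 31 + 30 + 31 + 30 + 31 + 31 + 28 + 31 + 30 + 31 + 30 + 31 + 2 = 1278.

1278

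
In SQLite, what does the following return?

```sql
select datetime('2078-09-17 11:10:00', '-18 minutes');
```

2078-09-17 10:52:00

-18 minutes from 2078-09-17 11:10:00 is 2078-09-17 10:52:00.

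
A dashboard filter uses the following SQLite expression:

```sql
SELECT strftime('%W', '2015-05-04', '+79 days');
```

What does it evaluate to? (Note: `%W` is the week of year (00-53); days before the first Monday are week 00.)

29

First apply '+79 days': 2015-05-04 → 2015-07-22.
2015-07-22 is a Wednesday. SQLite's %W counts Mondays since the year started; the result is 29.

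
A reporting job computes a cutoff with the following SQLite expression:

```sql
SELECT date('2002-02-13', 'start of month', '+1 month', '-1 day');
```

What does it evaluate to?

2002-02-28

`start of month` rewinds 2002-02-13 to 2002-02-01.
Adding +1 month to 2002-02-01 gives 2002-03-01.
Going back 1 day from 2002-03-01 reaches 2002-02-28 (last day of February, 28 days).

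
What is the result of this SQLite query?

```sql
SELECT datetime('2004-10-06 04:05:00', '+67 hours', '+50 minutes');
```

+67 hours from 2004-10-06 04:05:00 is 2004-10-08 23:05:00 (crosses midnight).
+50 minutes from 2004-10-08 23:05:00 is 2004-10-08 23:55:00.

2004-10-08 23:55:00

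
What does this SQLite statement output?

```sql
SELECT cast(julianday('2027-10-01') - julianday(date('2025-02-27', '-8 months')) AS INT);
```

1191

Adding -8 months to 2025-02-27 gives 2024-06-27.
3 days remain in June 2024 after the 27th (30 − 27).
Full months from July 2024 through September 2027 contribute their day counts.
Then 1 day into October 2027.
Total: 3 + 31 + 31 + 30 + 31 + 30 + 31 + 31 + 28 + 31 + 30 + 31 + 30 + 31 + 31 + 30 + 31 + 30 + 31 + 31 + 28 + 31 + 30 + 31 + 30 + 31 + 31 + 30 + 31 + 30 + 31 + 31 + 28 + 31 + 30 + 31 + 30 + 31 + 31 + 30 + 1 = 1191.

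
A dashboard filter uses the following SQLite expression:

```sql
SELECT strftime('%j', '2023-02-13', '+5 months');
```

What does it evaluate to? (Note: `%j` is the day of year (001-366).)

First apply '+5 months': 2023-02-13 → 2023-07-13.
Day-of-year for 2023-07-13: days since 2023-01-01 inclusive = 194, zero-padded to 194.

194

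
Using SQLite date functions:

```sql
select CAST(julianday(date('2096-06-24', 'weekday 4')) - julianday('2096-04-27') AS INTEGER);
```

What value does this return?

62

`weekday 4` advances to the next Thursday; 2096-06-24 is a Sunday, so it moves forward to 2096-06-28.
3 days remain in April 2096 after the 27th (30 − 27).
May 2096: 31 days.
Then 28 days into June 2096.
Total: 3 + 31 + 28 = 62.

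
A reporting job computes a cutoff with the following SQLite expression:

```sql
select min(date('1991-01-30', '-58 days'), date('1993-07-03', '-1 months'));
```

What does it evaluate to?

date('1991-01-30', '-58 days') → 1990-12-03.
date('1993-07-03', '-1 months') → 1993-06-03.
Earlier of the two is 1990-12-03.

1990-12-03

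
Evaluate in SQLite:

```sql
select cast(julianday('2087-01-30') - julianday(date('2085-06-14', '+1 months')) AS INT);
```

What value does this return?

Adding +1 month to 2085-06-14 gives 2085-07-14.
17 days remain in July 2085 after the 14th (31 − 14).
Full months from August 2085 through December 2086 contribute their day counts.
Then 30 days into January 2087.
Total: 17 + 31 + 30 + 31 + 30 + 31 + 31 + 28 + 31 + 30 + 31 + 30 + 31 + 31 + 30 + 31 + 30 + 31 + 30 = 565.

565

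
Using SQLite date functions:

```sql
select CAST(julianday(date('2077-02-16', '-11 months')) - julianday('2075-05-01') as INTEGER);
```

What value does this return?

320

Adding -11 months to 2077-02-16 gives 2076-03-16.
30 days remain in May 2075 after the 1st (31 − 1).
Full months from June 2075 through February 2076 contribute their day counts.
Then 16 days into March 2076.
Total: 30 + 30 + 31 + 31 + 30 + 31 + 30 + 31 + 31 + 29 + 16 = 320.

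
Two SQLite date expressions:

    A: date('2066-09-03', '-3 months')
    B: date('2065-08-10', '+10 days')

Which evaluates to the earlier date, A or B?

B

A = 2066-06-03.
B = 2065-08-20.
B is earlier.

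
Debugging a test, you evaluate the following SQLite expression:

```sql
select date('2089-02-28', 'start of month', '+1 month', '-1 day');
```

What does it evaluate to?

2089-02-28

`start of month` rewinds 2089-02-28 to 2089-02-01.
Adding +1 month to 2089-02-01 gives 2089-03-01.
Going back 1 day from 2089-03-01 reaches 2089-02-28 (last day of February, 28 days).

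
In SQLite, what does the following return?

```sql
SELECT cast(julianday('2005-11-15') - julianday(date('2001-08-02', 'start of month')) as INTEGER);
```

1567

`start of month` rewinds 2001-08-02 to 2001-08-01.
30 days remain in August 2001 after the 1st (31 − 1).
Full months from September 2001 through October 2005 contribute their day counts.
Then 15 days into November 2005.
Total: 30 + 30 + 31 + 30 + 31 + 31 + 28 + 31 + 30 + 31 + 30 + 31 + 31 + 30 + 31 + 30 + 31 + 31 + 28 + 31 + 30 + 31 + 30 + 31 + 31 + 30 + 31 + 30 + 31 + 31 + 29 + 31 + 30 + 31 + 30 + 31 + 31 + 30 + 31 + 30 + 31 + 31 + 28 + 31 + 30 + 31 + 30 + 31 + 31 + 30 + 31 + 15 = 1567.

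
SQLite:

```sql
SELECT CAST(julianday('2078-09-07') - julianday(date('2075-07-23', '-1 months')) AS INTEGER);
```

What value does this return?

Adding -1 month to 2075-07-23 gives 2075-06-23.
7 days remain in June 2075 after the 23rd (30 − 23).
Full months from July 2075 through August 2078 contribute their day counts.
Then 7 days into September 2078.
Total: 7 + 31 + 31 + 30 + 31 + 30 + 31 + 31 + 29 + 31 + 30 + 31 + 30 + 31 + 31 + 30 + 31 + 30 + 31 + 31 + 28 + 31 + 30 + 31 + 30 + 31 + 31 + 30 + 31 + 30 + 31 + 31 + 28 + 31 + 30 + 31 + 30 + 31 + 31 + 7 = 1172.

1172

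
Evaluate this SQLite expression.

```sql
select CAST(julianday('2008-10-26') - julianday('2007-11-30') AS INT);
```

331

0 days remain in November 2007 after the 30th (30 − 30).
Full months from December 2007 through September 2008 contribute their day counts.
Then 26 days into October 2008.
Total: 0 + 31 + 31 + 29 + 31 + 30 + 31 + 30 + 31 + 31 + 30 + 26 = 331.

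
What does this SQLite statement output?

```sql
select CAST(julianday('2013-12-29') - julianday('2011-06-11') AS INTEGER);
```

19 days remain in June 2011 after the 11th (30 − 11).
Full months from July 2011 through November 2013 contribute their day counts.
Then 29 days into December 2013.
Total: 19 + 31 + 31 + 30 + 31 + 30 + 31 + 31 + 29 + 31 + 30 + 31 + 30 + 31 + 31 + 30 + 31 + 30 + 31 + 31 + 28 + 31 + 30 + 31 + 30 + 31 + 31 + 30 + 31 + 30 + 29 = 932.

932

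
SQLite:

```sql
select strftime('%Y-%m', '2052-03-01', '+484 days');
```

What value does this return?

First apply '+484 days': 2052-03-01 → 2053-06-28.
`%Y-%m` extracts the year-month: 2053-06.

2053-06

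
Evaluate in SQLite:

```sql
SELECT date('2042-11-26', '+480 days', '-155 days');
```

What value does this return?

Applying '+480 days' to 2042-11-26: counting 480 days forward gives 2044-03-20.
Applying '-155 days' to 2044-03-20: counting 155 days back gives 2043-10-17.

2043-10-17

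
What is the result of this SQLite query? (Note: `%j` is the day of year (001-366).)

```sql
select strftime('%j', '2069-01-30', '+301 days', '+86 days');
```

052

First apply '+301 days', '+86 days': 2069-01-30 → 2070-02-21.
Day-of-year for 2070-02-21: days since 2070-01-01 inclusive = 52, zero-padded to 052.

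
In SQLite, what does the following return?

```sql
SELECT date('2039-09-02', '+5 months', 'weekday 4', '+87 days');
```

2040-04-29

Adding +5 months to 2039-09-02 gives 2040-02-02.
`weekday 4` advances to the next Thursday; 2040-02-02 is already a Thursday, so it stays at 2040-02-02.
Applying '+87 days' to 2040-02-02: counting 87 days forward gives 2040-04-29.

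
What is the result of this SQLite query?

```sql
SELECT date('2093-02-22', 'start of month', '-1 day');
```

2093-01-31

`start of month` rewinds 2093-02-22 to 2093-02-01.
Going back 1 day from 2093-02-01 reaches 2093-01-31 (last day of January, 31 days).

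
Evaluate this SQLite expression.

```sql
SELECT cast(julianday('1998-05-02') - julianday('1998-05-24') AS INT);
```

-22

Both dates are in May 1998: 24 − 2 = 22.
The subtraction is earlier − later, so the result is −22 → -22.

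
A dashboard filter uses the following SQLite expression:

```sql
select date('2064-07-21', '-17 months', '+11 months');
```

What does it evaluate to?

Adding -17 months to 2064-07-21 gives 2063-02-21.
Adding +11 months to 2063-02-21 gives 2064-01-21.

2064-01-21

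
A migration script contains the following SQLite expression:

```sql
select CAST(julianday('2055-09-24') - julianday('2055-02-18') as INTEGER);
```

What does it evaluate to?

218

10 days remain in February 2055 after the 18th (28 − 18).
Full months from March 2055 through August 2055 contribute their day counts.
Then 24 days into September 2055.
Total: 10 + 31 + 30 + 31 + 30 + 31 + 31 + 24 = 218.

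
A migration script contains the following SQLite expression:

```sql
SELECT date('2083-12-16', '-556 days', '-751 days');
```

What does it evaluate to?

Applying '-556 days' to 2083-12-16: counting 556 days back gives 2082-06-08.
Applying '-751 days' to 2082-06-08: counting 751 days back gives 2080-05-18.

2080-05-18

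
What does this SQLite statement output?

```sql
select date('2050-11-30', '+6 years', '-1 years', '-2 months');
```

2055-09-30

Adding +6 years to 2050-11-30 gives 2056-11-30.
Adding -1 year to 2056-11-30 gives 2055-11-30.
Adding -2 months to 2055-11-30 gives 2055-09-30.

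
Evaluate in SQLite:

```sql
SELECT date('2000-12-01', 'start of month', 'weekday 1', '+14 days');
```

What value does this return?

2000-12-18

`start of month` rewinds 2000-12-01 to 2000-12-01.
`weekday 1` advances to the next Monday; 2000-12-01 is a Friday, so it moves forward to 2000-12-04.
Advancing 14 more days within December lands on 2000-12-18.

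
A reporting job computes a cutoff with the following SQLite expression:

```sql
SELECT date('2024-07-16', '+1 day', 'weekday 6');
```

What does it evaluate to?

2024-07-20

Advancing 1 more day within July lands on 2024-07-17.
`weekday 6` advances to the next Saturday; 2024-07-17 is a Wednesday, so it moves forward to 2024-07-20.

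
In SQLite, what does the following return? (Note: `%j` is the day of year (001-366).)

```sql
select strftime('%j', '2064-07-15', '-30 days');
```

167

First apply '-30 days': 2064-07-15 → 2064-06-15.
Day-of-year for 2064-06-15: days since 2064-01-01 inclusive = 167, zero-padded to 167.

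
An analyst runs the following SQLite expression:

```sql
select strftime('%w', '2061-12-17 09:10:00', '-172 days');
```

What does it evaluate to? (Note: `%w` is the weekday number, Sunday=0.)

2

First apply '-172 days': 2061-12-17 09:10:00 → 2061-06-28 09:10:00.
2061-06-28 is a Tuesday; with Sunday=0 that is 2.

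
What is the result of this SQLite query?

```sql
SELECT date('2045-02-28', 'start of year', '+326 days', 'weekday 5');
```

2045-11-24

`start of year` rewinds 2045-02-28 to 2045-01-01.
Applying '+326 days' to 2045-01-01: counting 326 days forward gives 2045-11-23.
`weekday 5` advances to the next Friday; 2045-11-23 is a Thursday, so it moves forward to 2045-11-24.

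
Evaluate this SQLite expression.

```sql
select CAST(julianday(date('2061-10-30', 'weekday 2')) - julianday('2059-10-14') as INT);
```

`weekday 2` advances to the next Tuesday; 2061-10-30 is a Sunday, so it moves forward to 2061-11-01.
17 days remain in October 2059 after the 14th (31 − 14).
Full months from November 2059 through October 2061 contribute their day counts.
Then 1 day into November 2061.
Total: 17 + 30 + 31 + 31 + 29 + 31 + 30 + 31 + 30 + 31 + 31 + 30 + 31 + 30 + 31 + 31 + 28 + 31 + 30 + 31 + 30 + 31 + 31 + 30 + 31 + 1 = 749.

749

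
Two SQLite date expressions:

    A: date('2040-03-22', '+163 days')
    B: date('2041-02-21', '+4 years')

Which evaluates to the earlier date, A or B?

A

A = 2040-09-01.
B = 2045-02-21.
A is earlier.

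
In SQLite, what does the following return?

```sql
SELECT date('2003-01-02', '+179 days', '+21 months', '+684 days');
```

2007-02-12

Applying '+179 days' to 2003-01-02: counting 179 days forward gives 2003-06-30.
Adding +21 months to 2003-06-30 gives 2005-03-30.
Applying '+684 days' to 2005-03-30: counting 684 days forward gives 2007-02-12.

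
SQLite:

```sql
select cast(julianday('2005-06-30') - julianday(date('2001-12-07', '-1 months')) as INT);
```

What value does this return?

1331

Adding -1 month to 2001-12-07 gives 2001-11-07.
23 days remain in November 2001 after the 7th (30 − 7).
Full months from December 2001 through May 2005 contribute their day counts.
Then 30 days into June 2005.
Total: 23 + 31 + 31 + 28 + 31 + 30 + 31 + 30 + 31 + 31 + 30 + 31 + 30 + 31 + 31 + 28 + 31 + 30 + 31 + 30 + 31 + 31 + 30 + 31 + 30 + 31 + 31 + 29 + 31 + 30 + 31 + 30 + 31 + 31 + 30 + 31 + 30 + 31 + 31 + 28 + 31 + 30 + 31 + 30 = 1331.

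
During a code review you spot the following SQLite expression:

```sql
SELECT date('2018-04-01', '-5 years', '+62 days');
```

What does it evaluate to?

Adding -5 years to 2018-04-01 gives 2013-04-01.
Applying '+62 days' to 2013-04-01: counting 62 days forward gives 2013-06-02.

2013-06-02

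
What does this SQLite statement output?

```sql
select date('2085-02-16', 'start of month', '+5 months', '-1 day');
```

2085-06-30

`start of month` rewinds 2085-02-16 to 2085-02-01.
Adding +5 months to 2085-02-01 gives 2085-07-01.
Going back 1 day from 2085-07-01 reaches 2085-06-30 (last day of June, 30 days).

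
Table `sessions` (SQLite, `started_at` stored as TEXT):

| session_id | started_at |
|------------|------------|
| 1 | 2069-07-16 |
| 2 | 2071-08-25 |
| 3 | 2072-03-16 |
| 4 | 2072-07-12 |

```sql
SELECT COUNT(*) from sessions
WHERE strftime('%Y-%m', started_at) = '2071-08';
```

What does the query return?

1

Rows with year-month 2071-08: 2071-08-25 → 1.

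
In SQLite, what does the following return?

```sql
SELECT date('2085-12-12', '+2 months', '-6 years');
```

2080-02-12

Adding +2 months to 2085-12-12 gives 2086-02-12.
Adding -6 years to 2086-02-12 gives 2080-02-12.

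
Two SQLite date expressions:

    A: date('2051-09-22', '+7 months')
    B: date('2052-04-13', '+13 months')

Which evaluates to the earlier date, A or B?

A

A = 2052-04-22.
B = 2053-05-13.
A is earlier.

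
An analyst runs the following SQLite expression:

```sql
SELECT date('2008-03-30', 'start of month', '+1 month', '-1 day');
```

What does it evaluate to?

`start of month` rewinds 2008-03-30 to 2008-03-01.
Adding +1 month to 2008-03-01 gives 2008-04-01.
Going back 1 day from 2008-04-01 reaches 2008-03-31 (last day of March, 31 days).

2008-03-31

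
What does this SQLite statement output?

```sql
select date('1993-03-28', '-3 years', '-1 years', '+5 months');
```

1989-08-28

Adding -3 years to 1993-03-28 gives 1990-03-28.
Adding -1 year to 1990-03-28 gives 1989-03-28.
Adding +5 months to 1989-03-28 gives 1989-08-28.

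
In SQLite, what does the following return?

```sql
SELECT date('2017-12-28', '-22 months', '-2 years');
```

2014-02-28

Adding -22 months to 2017-12-28 gives 2016-02-28.
Adding -2 years to 2016-02-28 gives 2014-02-28.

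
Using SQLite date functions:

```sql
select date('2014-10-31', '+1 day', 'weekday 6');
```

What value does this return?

2014-11-01

October 2014 has 31 days; 0 remain after the 31st, so 1 days reach 2014-11-01.
`weekday 6` advances to the next Saturday; 2014-11-01 is already a Saturday, so it stays at 2014-11-01.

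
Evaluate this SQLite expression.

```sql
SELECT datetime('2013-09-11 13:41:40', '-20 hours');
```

-20 hours from 2013-09-11 13:41:40 is 2013-09-10 17:41:40 (crosses midnight).

2013-09-10 17:41:40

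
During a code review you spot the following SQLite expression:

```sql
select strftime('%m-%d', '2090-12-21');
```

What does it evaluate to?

12-21

`%m-%d` extracts the month-day: 12-21.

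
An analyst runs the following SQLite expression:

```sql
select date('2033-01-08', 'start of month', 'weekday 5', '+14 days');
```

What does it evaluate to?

`start of month` rewinds 2033-01-08 to 2033-01-01.
`weekday 5` advances to the next Friday; 2033-01-01 is a Saturday, so it moves forward to 2033-01-07.
Advancing 14 more days within January lands on 2033-01-21.

2033-01-21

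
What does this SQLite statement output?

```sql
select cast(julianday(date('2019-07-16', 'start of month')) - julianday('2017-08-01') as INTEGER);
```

`start of month` rewinds 2019-07-16 to 2019-07-01.
30 days remain in August 2017 after the 1st (31 − 1).
Full months from September 2017 through June 2019 contribute their day counts.
Then 1 day into July 2019.
Total: 30 + 30 + 31 + 30 + 31 + 31 + 28 + 31 + 30 + 31 + 30 + 31 + 31 + 30 + 31 + 30 + 31 + 31 + 28 + 31 + 30 + 31 + 30 + 1 = 699.

699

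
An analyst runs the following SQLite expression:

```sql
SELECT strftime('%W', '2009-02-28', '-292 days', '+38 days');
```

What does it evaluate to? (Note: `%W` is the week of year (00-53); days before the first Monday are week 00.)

24

First apply '-292 days', '+38 days': 2009-02-28 → 2008-06-19.
2008-06-19 is a Thursday. SQLite's %W counts Mondays since the year started; the result is 24.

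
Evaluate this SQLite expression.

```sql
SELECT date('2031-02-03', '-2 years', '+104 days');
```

Adding -2 years to 2031-02-03 gives 2029-02-03.
Applying '+104 days' to 2029-02-03: counting 104 days forward gives 2029-05-18.

2029-05-18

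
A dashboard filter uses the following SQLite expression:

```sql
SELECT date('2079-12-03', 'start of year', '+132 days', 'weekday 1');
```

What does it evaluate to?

`start of year` rewinds 2079-12-03 to 2079-01-01.
Applying '+132 days' to 2079-01-01: counting 132 days forward gives 2079-05-13.
`weekday 1` advances to the next Monday; 2079-05-13 is a Saturday, so it moves forward to 2079-05-15.

2079-05-15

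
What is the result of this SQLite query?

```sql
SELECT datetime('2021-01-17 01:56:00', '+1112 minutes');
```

1112 minutes = 18h 32m; +1112 minutes from 2021-01-17 01:56:00 is 2021-01-17 20:28:00.

2021-01-17 20:28:00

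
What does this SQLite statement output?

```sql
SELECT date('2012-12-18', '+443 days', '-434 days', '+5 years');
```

Applying '+443 days' to 2012-12-18: counting 443 days forward gives 2014-03-06.
Applying '-434 days' to 2014-03-06: counting 434 days back gives 2012-12-27.
Adding +5 years to 2012-12-27 gives 2017-12-27.

2017-12-27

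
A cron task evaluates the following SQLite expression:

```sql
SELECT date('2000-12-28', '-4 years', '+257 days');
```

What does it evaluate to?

1997-09-11

Adding -4 years to 2000-12-28 gives 1996-12-28.
Applying '+257 days' to 1996-12-28: counting 257 days forward gives 1997-09-11.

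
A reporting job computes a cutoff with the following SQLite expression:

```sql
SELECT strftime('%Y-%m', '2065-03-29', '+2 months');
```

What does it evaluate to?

First apply '+2 months': 2065-03-29 → 2065-05-29.
`%Y-%m` extracts the year-month: 2065-05.

2065-05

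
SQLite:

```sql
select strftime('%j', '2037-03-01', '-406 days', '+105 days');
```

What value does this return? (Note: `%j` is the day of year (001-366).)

125

First apply '-406 days', '+105 days': 2037-03-01 → 2036-05-04.
Day-of-year for 2036-05-04: days since 2036-01-01 inclusive = 125, zero-padded to 125.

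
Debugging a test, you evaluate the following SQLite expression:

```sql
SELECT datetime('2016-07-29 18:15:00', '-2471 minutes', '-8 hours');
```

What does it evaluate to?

2471 minutes = 41h 11m; -2471 minutes from 2016-07-29 18:15:00 is 2016-07-28 01:04:00 (crosses midnight).
-8 hours from 2016-07-28 01:04:00 is 2016-07-27 17:04:00 (crosses midnight).

2016-07-27 17:04:00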